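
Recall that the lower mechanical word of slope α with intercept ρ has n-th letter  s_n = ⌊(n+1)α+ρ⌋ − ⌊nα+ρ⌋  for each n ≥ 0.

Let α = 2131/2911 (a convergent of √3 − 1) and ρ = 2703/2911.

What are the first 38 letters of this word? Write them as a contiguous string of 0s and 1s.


11101110110111011101110110111011101110

n=0: ⌊(1·2131+2703)/2911⌋ − ⌊(0·2131+2703)/2911⌋ = ⌊4834/2911⌋ − ⌊2703/2911⌋ = 1 − 0 = 1
n=1: ⌊(2·2131+2703)/2911⌋ − ⌊(1·2131+2703)/2911⌋ = ⌊6965/2911⌋ − ⌊4834/2911⌋ = 2 − 1 = 1
n=2: ⌊(3·2131+2703)/2911⌋ − ⌊(2·2131+2703)/2911⌋ = ⌊9096/2911⌋ − ⌊6965/2911⌋ = 3 − 2 = 1
n=3: ⌊(4·2131+2703)/2911⌋ − ⌊(3·2131+2703)/2911⌋ = ⌊11227/2911⌋ − ⌊9096/2911⌋ = 3 − 3 = 0
n=4: ⌊(5·2131+2703)/2911⌋ − ⌊(4·2131+2703)/2911⌋ = ⌊13358/2911⌋ − ⌊11227/2911⌋ = 4 − 3 = 1
n=5: ⌊(6·2131+2703)/2911⌋ − ⌊(5·2131+2703)/2911⌋ = ⌊15489/2911⌋ − ⌊13358/2911⌋ = 5 − 4 = 1
n=6: ⌊(7·2131+2703)/2911⌋ − ⌊(6·2131+2703)/2911⌋ = ⌊17620/2911⌋ − ⌊15489/2911⌋ = 6 − 5 = 1
n=7: ⌊(8·2131+2703)/2911⌋ − ⌊(7·2131+2703)/2911⌋ = ⌊19751/2911⌋ − ⌊17620/2911⌋ = 6 − 6 = 0
n=8: ⌊(9·2131+2703)/2911⌋ − ⌊(8·2131+2703)/2911⌋ = ⌊21882/2911⌋ − ⌊19751/2911⌋ = 7 − 6 = 1
n=9: ⌊(10·2131+2703)/2911⌋ − ⌊(9·2131+2703)/2911⌋ = ⌊24013/2911⌋ − ⌊21882/2911⌋ = 8 − 7 = 1
n=10: ⌊(11·2131+2703)/2911⌋ − ⌊(10·2131+2703)/2911⌋ = ⌊26144/2911⌋ − ⌊24013/2911⌋ = 8 − 8 = 0
n=11: ⌊(12·2131+2703)/2911⌋ − ⌊(11·2131+2703)/2911⌋ = ⌊28275/2911⌋ − ⌊26144/2911⌋ = 9 − 8 = 1
n=12: ⌊(13·2131+2703)/2911⌋ − ⌊(12·2131+2703)/2911⌋ = ⌊30406/2911⌋ − ⌊28275/2911⌋ = 10 − 9 = 1
n=13: ⌊(14·2131+2703)/2911⌋ − ⌊(13·2131+2703)/2911⌋ = ⌊32537/2911⌋ − ⌊30406/2911⌋ = 11 − 10 = 1
n=14: ⌊(15·2131+2703)/2911⌋ − ⌊(14·2131+2703)/2911⌋ = ⌊34668/2911⌋ − ⌊32537/2911⌋ = 11 − 11 = 0
n=15: ⌊(16·2131+2703)/2911⌋ − ⌊(15·2131+2703)/2911⌋ = ⌊36799/2911⌋ − ⌊34668/2911⌋ = 12 − 11 = 1
n=16: ⌊(17·2131+2703)/2911⌋ − ⌊(16·2131+2703)/2911⌋ = ⌊38930/2911⌋ − ⌊36799/2911⌋ = 13 − 12 = 1
n=17: ⌊(18·2131+2703)/2911⌋ − ⌊(17·2131+2703)/2911⌋ = ⌊41061/2911⌋ − ⌊38930/2911⌋ = 14 − 13 = 1
n=18: ⌊(19·2131+2703)/2911⌋ − ⌊(18·2131+2703)/2911⌋ = ⌊43192/2911⌋ − ⌊41061/2911⌋ = 14 − 14 = 0
n=19: ⌊(20·2131+2703)/2911⌋ − ⌊(19·2131+2703)/2911⌋ = ⌊45323/2911⌋ − ⌊43192/2911⌋ = 15 − 14 = 1
n=20: ⌊(21·2131+2703)/2911⌋ − ⌊(20·2131+2703)/2911⌋ = ⌊47454/2911⌋ − ⌊45323/2911⌋ = 16 − 15 = 1
n=21: ⌊(22·2131+2703)/2911⌋ − ⌊(21·2131+2703)/2911⌋ = ⌊49585/2911⌋ − ⌊47454/2911⌋ = 17 − 16 = 1
n=22: ⌊(23·2131+2703)/2911⌋ − ⌊(22·2131+2703)/2911⌋ = ⌊51716/2911⌋ − ⌊49585/2911⌋ = 17 − 17 = 0
n=23: ⌊(24·2131+2703)/2911⌋ − ⌊(23·2131+2703)/2911⌋ = ⌊53847/2911⌋ − ⌊51716/2911⌋ = 18 − 17 = 1
n=24: ⌊(25·2131+2703)/2911⌋ − ⌊(24·2131+2703)/2911⌋ = ⌊55978/2911⌋ − ⌊53847/2911⌋ = 19 − 18 = 1
n=25: ⌊(26·2131+2703)/2911⌋ − ⌊(25·2131+2703)/2911⌋ = ⌊58109/2911⌋ − ⌊55978/2911⌋ = 19 − 19 = 0
n=26: ⌊(27·2131+2703)/2911⌋ − ⌊(26·2131+2703)/2911⌋ = ⌊60240/2911⌋ − ⌊58109/2911⌋ = 20 − 19 = 1
n=27: ⌊(28·2131+2703)/2911⌋ − ⌊(27·2131+2703)/2911⌋ = ⌊62371/2911⌋ − ⌊60240/2911⌋ = 21 − 20 = 1
n=28: ⌊(29·2131+2703)/2911⌋ − ⌊(28·2131+2703)/2911⌋ = ⌊64502/2911⌋ − ⌊62371/2911⌋ = 22 − 21 = 1
n=29: ⌊(30·2131+2703)/2911⌋ − ⌊(29·2131+2703)/2911⌋ = ⌊66633/2911⌋ − ⌊64502/2911⌋ = 22 − 22 = 0
n=30: ⌊(31·2131+2703)/2911⌋ − ⌊(30·2131+2703)/2911⌋ = ⌊68764/2911⌋ − ⌊66633/2911⌋ = 23 − 22 = 1
n=31: ⌊(32·2131+2703)/2911⌋ − ⌊(31·2131+2703)/2911⌋ = ⌊70895/2911⌋ − ⌊68764/2911⌋ = 24 − 23 = 1
n=32: ⌊(33·2131+2703)/2911⌋ − ⌊(32·2131+2703)/2911⌋ = ⌊73026/2911⌋ − ⌊70895/2911⌋ = 25 − 24 = 1
n=33: ⌊(34·2131+2703)/2911⌋ − ⌊(33·2131+2703)/2911⌋ = ⌊75157/2911⌋ − ⌊73026/2911⌋ = 25 − 25 = 0
n=34: ⌊(35·2131+2703)/2911⌋ − ⌊(34·2131+2703)/2911⌋ = ⌊77288/2911⌋ − ⌊75157/2911⌋ = 26 − 25 = 1
n=35: ⌊(36·2131+2703)/2911⌋ − ⌊(35·2131+2703)/2911⌋ = ⌊79419/2911⌋ − ⌊77288/2911⌋ = 27 − 26 = 1
n=36: ⌊(37·2131+2703)/2911⌋ − ⌊(36·2131+2703)/2911⌋ = ⌊81550/2911⌋ − ⌊79419/2911⌋ = 28 − 27 = 1
n=37: ⌊(38·2131+2703)/2911⌋ − ⌊(37·2131+2703)/2911⌋ = ⌊83681/2911⌋ − ⌊81550/2911⌋ = 28 − 28 = 0


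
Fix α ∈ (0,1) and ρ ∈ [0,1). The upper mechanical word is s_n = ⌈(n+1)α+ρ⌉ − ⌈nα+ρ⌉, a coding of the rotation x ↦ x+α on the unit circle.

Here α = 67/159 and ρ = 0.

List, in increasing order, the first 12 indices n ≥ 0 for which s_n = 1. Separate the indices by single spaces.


0 2 4 7 9 11 14 16 18 21 23 26

n=0: ⌈67/159⌉−⌈0/159⌉ = 1−0 = 1  ← one
n=1: ⌈134/159⌉−⌈67/159⌉ = 1−1 = 0
n=2: ⌈201/159⌉−⌈134/159⌉ = 2−1 = 1  ← one
n=3: ⌈268/159⌉−⌈201/159⌉ = 2−2 = 0
n=4: ⌈335/159⌉−⌈268/159⌉ = 3−2 = 1  ← one
n=5: ⌈402/159⌉−⌈335/159⌉ = 3−3 = 0
n=6: ⌈469/159⌉−⌈402/159⌉ = 3−3 = 0
n=7: ⌈536/159⌉−⌈469/159⌉ = 4−3 = 1  ← one
n=8: ⌈603/159⌉−⌈536/159⌉ = 4−4 = 0
n=9: ⌈670/159⌉−⌈603/159⌉ = 5−4 = 1  ← one
n=10: ⌈737/159⌉−⌈670/159⌉ = 5−5 = 0
n=11: ⌈804/159⌉−⌈737/159⌉ = 6−5 = 1  ← one
n=12: ⌈871/159⌉−⌈804/159⌉ = 6−6 = 0
n=13: ⌈938/159⌉−⌈871/159⌉ = 6−6 = 0
n=14: ⌈1005/159⌉−⌈938/159⌉ = 7−6 = 1  ← one
n=15: ⌈1072/159⌉−⌈1005/159⌉ = 7−7 = 0
n=16: ⌈1139/159⌉−⌈1072/159⌉ = 8−7 = 1  ← one
n=17: ⌈1206/159⌉−⌈1139/159⌉ = 8−8 = 0
n=18: ⌈1273/159⌉−⌈1206/159⌉ = 9−8 = 1  ← one
n=19: ⌈1340/159⌉−⌈1273/159⌉ = 9−9 = 0
n=20: ⌈1407/159⌉−⌈1340/159⌉ = 9−9 = 0
n=21: ⌈1474/159⌉−⌈1407/159⌉ = 10−9 = 1  ← one
n=22: ⌈1541/159⌉−⌈1474/159⌉ = 10−10 = 0
n=23: ⌈1608/159⌉−⌈1541/159⌉ = 11−10 = 1  ← one
n=24: ⌈1675/159⌉−⌈1608/159⌉ = 11−11 = 0
n=25: ⌈1742/159⌉−⌈1675/159⌉ = 11−11 = 0
n=26: ⌈1809/159⌉−⌈1742/159⌉ = 12−11 = 1  ← one
positions of the first 12 ones: 0 2 4 7 9 11 14 16 18 21 23 26


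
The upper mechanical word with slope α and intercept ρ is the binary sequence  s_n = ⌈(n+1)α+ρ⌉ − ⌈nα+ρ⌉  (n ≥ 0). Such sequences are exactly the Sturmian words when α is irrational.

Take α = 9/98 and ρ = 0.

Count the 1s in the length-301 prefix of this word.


#1s = Σ_{n=0}^{300} s_n = Σ_{n=0}^{300} (⌈(n+1)α+ρ⌉ − ⌈nα+ρ⌉)
the sum telescopes: every ⌈nα+ρ⌉ with 0 < n < 301 appears once with + and once with −, leaving ⌈301α+ρ⌉ − ⌈0·α+ρ⌉
301α + ρ = (301·9) / 98 = 2709/98
ρ = 0/98
⌈2709/98⌉ = 28,  ⌈0/98⌉ = 0
#1s = 28 − 0 = 28

28


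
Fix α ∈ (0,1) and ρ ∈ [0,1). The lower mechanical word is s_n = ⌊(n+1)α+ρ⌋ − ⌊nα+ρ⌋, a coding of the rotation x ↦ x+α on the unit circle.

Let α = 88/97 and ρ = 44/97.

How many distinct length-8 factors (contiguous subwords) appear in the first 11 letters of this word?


4

t_n = ⌊(n·88+44)/97⌋ for n = 0 … 11:
  n=0…9: ⌊44/97⌋=0 ⌊132/97⌋=1 ⌊220/97⌋=2 ⌊308/97⌋=3 ⌊396/97⌋=4 ⌊484/97⌋=4 ⌊572/97⌋=5 ⌊660/97⌋=6 ⌊748/97⌋=7 ⌊836/97⌋=8
  n=10…11: ⌊924/97⌋=9 ⌊1012/97⌋=10
s_n = t_(n+1) − t_n for n = 0 … 10 gives
prefix = 11110111111
slide a length-8 window over [0..7] … [3..10] (4 windows); first occurrence of each distinct factor:
  [  0..  7] 11110111
  [  1..  8] 11101111
  [  2..  9] 11011111
  [  3.. 10] 10111111
distinct factors: {10111111, 11011111, 11101111, 11110111}
count = 4  (Sturmian bound for length 8 is 9)


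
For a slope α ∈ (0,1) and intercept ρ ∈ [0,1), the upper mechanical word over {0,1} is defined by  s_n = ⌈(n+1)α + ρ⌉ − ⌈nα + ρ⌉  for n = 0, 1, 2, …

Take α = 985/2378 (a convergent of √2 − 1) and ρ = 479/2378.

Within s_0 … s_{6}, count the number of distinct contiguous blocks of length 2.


t_n = ⌈(n·985+479)/2378⌉ for n = 0 … 7:
  n=0…7: ⌈479/2378⌉=1 ⌈1464/2378⌉=1 ⌈2449/2378⌉=2 ⌈3434/2378⌉=2 ⌈4419/2378⌉=2 ⌈5404/2378⌉=3 ⌈6389/2378⌉=3 ⌈7374/2378⌉=4
s_n = t_(n+1) − t_n for n = 0 … 6 gives
prefix = 0100101
slide a length-2 window over [0..1] … [5..6] (6 windows); first occurrence of each distinct factor:
  [  0..  1] 01
  [  1..  2] 10
  [  2..  3] 00
  (the other 3 windows repeat one of these)
distinct factors: {00, 01, 10}
count = 3  (Sturmian bound for length 2 is 3)

3


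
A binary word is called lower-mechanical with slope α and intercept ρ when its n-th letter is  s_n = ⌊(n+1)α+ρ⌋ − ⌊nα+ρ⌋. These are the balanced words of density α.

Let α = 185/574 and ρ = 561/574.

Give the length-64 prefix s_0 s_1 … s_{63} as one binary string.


1001001001001001001001001001000100100100100100100100100100010010

n=0: ⌊(1·185+561)/574⌋ − ⌊(0·185+561)/574⌋ = ⌊746/574⌋ − ⌊561/574⌋ = 1 − 0 = 1
n=1: ⌊(2·185+561)/574⌋ − ⌊(1·185+561)/574⌋ = ⌊931/574⌋ − ⌊746/574⌋ = 1 − 1 = 0
n=2: ⌊(3·185+561)/574⌋ − ⌊(2·185+561)/574⌋ = ⌊1116/574⌋ − ⌊931/574⌋ = 1 − 1 = 0
n=3: ⌊(4·185+561)/574⌋ − ⌊(3·185+561)/574⌋ = ⌊1301/574⌋ − ⌊1116/574⌋ = 2 − 1 = 1
n=4: ⌊(5·185+561)/574⌋ − ⌊(4·185+561)/574⌋ = ⌊1486/574⌋ − ⌊1301/574⌋ = 2 − 2 = 0
n=5: ⌊(6·185+561)/574⌋ − ⌊(5·185+561)/574⌋ = ⌊1671/574⌋ − ⌊1486/574⌋ = 2 − 2 = 0
n=6: ⌊(7·185+561)/574⌋ − ⌊(6·185+561)/574⌋ = ⌊1856/574⌋ − ⌊1671/574⌋ = 3 − 2 = 1
n=7: ⌊(8·185+561)/574⌋ − ⌊(7·185+561)/574⌋ = ⌊2041/574⌋ − ⌊1856/574⌋ = 3 − 3 = 0
n=8: ⌊(9·185+561)/574⌋ − ⌊(8·185+561)/574⌋ = ⌊2226/574⌋ − ⌊2041/574⌋ = 3 − 3 = 0
n=9: ⌊(10·185+561)/574⌋ − ⌊(9·185+561)/574⌋ = ⌊2411/574⌋ − ⌊2226/574⌋ = 4 − 3 = 1
n=10: ⌊(11·185+561)/574⌋ − ⌊(10·185+561)/574⌋ = ⌊2596/574⌋ − ⌊2411/574⌋ = 4 − 4 = 0
n=11: ⌊(12·185+561)/574⌋ − ⌊(11·185+561)/574⌋ = ⌊2781/574⌋ − ⌊2596/574⌋ = 4 − 4 = 0
n=12: ⌊(13·185+561)/574⌋ − ⌊(12·185+561)/574⌋ = ⌊2966/574⌋ − ⌊2781/574⌋ = 5 − 4 = 1
n=13: ⌊(14·185+561)/574⌋ − ⌊(13·185+561)/574⌋ = ⌊3151/574⌋ − ⌊2966/574⌋ = 5 − 5 = 0
n=14: ⌊(15·185+561)/574⌋ − ⌊(14·185+561)/574⌋ = ⌊3336/574⌋ − ⌊3151/574⌋ = 5 − 5 = 0
n=15: ⌊(16·185+561)/574⌋ − ⌊(15·185+561)/574⌋ = ⌊3521/574⌋ − ⌊3336/574⌋ = 6 − 5 = 1
n=16: ⌊(17·185+561)/574⌋ − ⌊(16·185+561)/574⌋ = ⌊3706/574⌋ − ⌊3521/574⌋ = 6 − 6 = 0
n=17: ⌊(18·185+561)/574⌋ − ⌊(17·185+561)/574⌋ = ⌊3891/574⌋ − ⌊3706/574⌋ = 6 − 6 = 0
n=18: ⌊(19·185+561)/574⌋ − ⌊(18·185+561)/574⌋ = ⌊4076/574⌋ − ⌊3891/574⌋ = 7 − 6 = 1
n=19: ⌊(20·185+561)/574⌋ − ⌊(19·185+561)/574⌋ = ⌊4261/574⌋ − ⌊4076/574⌋ = 7 − 7 = 0
n=20: ⌊(21·185+561)/574⌋ − ⌊(20·185+561)/574⌋ = ⌊4446/574⌋ − ⌊4261/574⌋ = 7 − 7 = 0
n=21: ⌊(22·185+561)/574⌋ − ⌊(21·185+561)/574⌋ = ⌊4631/574⌋ − ⌊4446/574⌋ = 8 − 7 = 1
n=22: ⌊(23·185+561)/574⌋ − ⌊(22·185+561)/574⌋ = ⌊4816/574⌋ − ⌊4631/574⌋ = 8 − 8 = 0
n=23: ⌊(24·185+561)/574⌋ − ⌊(23·185+561)/574⌋ = ⌊5001/574⌋ − ⌊4816/574⌋ = 8 − 8 = 0
n=24: ⌊(25·185+561)/574⌋ − ⌊(24·185+561)/574⌋ = ⌊5186/574⌋ − ⌊5001/574⌋ = 9 − 8 = 1
n=25: ⌊(26·185+561)/574⌋ − ⌊(25·185+561)/574⌋ = ⌊5371/574⌋ − ⌊5186/574⌋ = 9 − 9 = 0
n=26: ⌊(27·185+561)/574⌋ − ⌊(26·185+561)/574⌋ = ⌊5556/574⌋ − ⌊5371/574⌋ = 9 − 9 = 0
n=27: ⌊(28·185+561)/574⌋ − ⌊(27·185+561)/574⌋ = ⌊5741/574⌋ − ⌊5556/574⌋ = 10 − 9 = 1
n=28: ⌊(29·185+561)/574⌋ − ⌊(28·185+561)/574⌋ = ⌊5926/574⌋ − ⌊5741/574⌋ = 10 − 10 = 0
n=29: ⌊(30·185+561)/574⌋ − ⌊(29·185+561)/574⌋ = ⌊6111/574⌋ − ⌊5926/574⌋ = 10 − 10 = 0
n=30: ⌊(31·185+561)/574⌋ − ⌊(30·185+561)/574⌋ = ⌊6296/574⌋ − ⌊6111/574⌋ = 10 − 10 = 0
n=31: ⌊(32·185+561)/574⌋ − ⌊(31·185+561)/574⌋ = ⌊6481/574⌋ − ⌊6296/574⌋ = 11 − 10 = 1
n=32: ⌊(33·185+561)/574⌋ − ⌊(32·185+561)/574⌋ = ⌊6666/574⌋ − ⌊6481/574⌋ = 11 − 11 = 0
n=33: ⌊(34·185+561)/574⌋ − ⌊(33·185+561)/574⌋ = ⌊6851/574⌋ − ⌊6666/574⌋ = 11 − 11 = 0
n=34: ⌊(35·185+561)/574⌋ − ⌊(34·185+561)/574⌋ = ⌊7036/574⌋ − ⌊6851/574⌋ = 12 − 11 = 1
n=35: ⌊(36·185+561)/574⌋ − ⌊(35·185+561)/574⌋ = ⌊7221/574⌋ − ⌊7036/574⌋ = 12 − 12 = 0
n=36: ⌊(37·185+561)/574⌋ − ⌊(36·185+561)/574⌋ = ⌊7406/574⌋ − ⌊7221/574⌋ = 12 − 12 = 0
n=37: ⌊(38·185+561)/574⌋ − ⌊(37·185+561)/574⌋ = ⌊7591/574⌋ − ⌊7406/574⌋ = 13 − 12 = 1
n=38: ⌊(39·185+561)/574⌋ − ⌊(38·185+561)/574⌋ = ⌊7776/574⌋ − ⌊7591/574⌋ = 13 − 13 = 0
n=39: ⌊(40·185+561)/574⌋ − ⌊(39·185+561)/574⌋ = ⌊7961/574⌋ − ⌊7776/574⌋ = 13 − 13 = 0
n=40: ⌊(41·185+561)/574⌋ − ⌊(40·185+561)/574⌋ = ⌊8146/574⌋ − ⌊7961/574⌋ = 14 − 13 = 1
n=41: ⌊(42·185+561)/574⌋ − ⌊(41·185+561)/574⌋ = ⌊8331/574⌋ − ⌊8146/574⌋ = 14 − 14 = 0
n=42: ⌊(43·185+561)/574⌋ − ⌊(42·185+561)/574⌋ = ⌊8516/574⌋ − ⌊8331/574⌋ = 14 − 14 = 0
n=43: ⌊(44·185+561)/574⌋ − ⌊(43·185+561)/574⌋ = ⌊8701/574⌋ − ⌊8516/574⌋ = 15 − 14 = 1
n=44: ⌊(45·185+561)/574⌋ − ⌊(44·185+561)/574⌋ = ⌊8886/574⌋ − ⌊8701/574⌋ = 15 − 15 = 0
n=45: ⌊(46·185+561)/574⌋ − ⌊(45·185+561)/574⌋ = ⌊9071/574⌋ − ⌊8886/574⌋ = 15 − 15 = 0
n=46: ⌊(47·185+561)/574⌋ − ⌊(46·185+561)/574⌋ = ⌊9256/574⌋ − ⌊9071/574⌋ = 16 − 15 = 1
n=47: ⌊(48·185+561)/574⌋ − ⌊(47·185+561)/574⌋ = ⌊9441/574⌋ − ⌊9256/574⌋ = 16 − 16 = 0
n=48: ⌊(49·185+561)/574⌋ − ⌊(48·185+561)/574⌋ = ⌊9626/574⌋ − ⌊9441/574⌋ = 16 − 16 = 0
n=49: ⌊(50·185+561)/574⌋ − ⌊(49·185+561)/574⌋ = ⌊9811/574⌋ − ⌊9626/574⌋ = 17 − 16 = 1
n=50: ⌊(51·185+561)/574⌋ − ⌊(50·185+561)/574⌋ = ⌊9996/574⌋ − ⌊9811/574⌋ = 17 − 17 = 0
n=51: ⌊(52·185+561)/574⌋ − ⌊(51·185+561)/574⌋ = ⌊10181/574⌋ − ⌊9996/574⌋ = 17 − 17 = 0
n=52: ⌊(53·185+561)/574⌋ − ⌊(52·185+561)/574⌋ = ⌊10366/574⌋ − ⌊10181/574⌋ = 18 − 17 = 1
n=53: ⌊(54·185+561)/574⌋ − ⌊(53·185+561)/574⌋ = ⌊10551/574⌋ − ⌊10366/574⌋ = 18 − 18 = 0
n=54: ⌊(55·185+561)/574⌋ − ⌊(54·185+561)/574⌋ = ⌊10736/574⌋ − ⌊10551/574⌋ = 18 − 18 = 0
n=55: ⌊(56·185+561)/574⌋ − ⌊(55·185+561)/574⌋ = ⌊10921/574⌋ − ⌊10736/574⌋ = 19 − 18 = 1
n=56: ⌊(57·185+561)/574⌋ − ⌊(56·185+561)/574⌋ = ⌊11106/574⌋ − ⌊10921/574⌋ = 19 − 19 = 0
n=57: ⌊(58·185+561)/574⌋ − ⌊(57·185+561)/574⌋ = ⌊11291/574⌋ − ⌊11106/574⌋ = 19 − 19 = 0
n=58: ⌊(59·185+561)/574⌋ − ⌊(58·185+561)/574⌋ = ⌊11476/574⌋ − ⌊11291/574⌋ = 19 − 19 = 0
n=59: ⌊(60·185+561)/574⌋ − ⌊(59·185+561)/574⌋ = ⌊11661/574⌋ − ⌊11476/574⌋ = 20 − 19 = 1
n=60: ⌊(61·185+561)/574⌋ − ⌊(60·185+561)/574⌋ = ⌊11846/574⌋ − ⌊11661/574⌋ = 20 − 20 = 0
n=61: ⌊(62·185+561)/574⌋ − ⌊(61·185+561)/574⌋ = ⌊12031/574⌋ − ⌊11846/574⌋ = 20 − 20 = 0
n=62: ⌊(63·185+561)/574⌋ − ⌊(62·185+561)/574⌋ = ⌊12216/574⌋ − ⌊12031/574⌋ = 21 − 20 = 1
n=63: ⌊(64·185+561)/574⌋ − ⌊(63·185+561)/574⌋ = ⌊12401/574⌋ − ⌊12216/574⌋ = 21 − 21 = 0


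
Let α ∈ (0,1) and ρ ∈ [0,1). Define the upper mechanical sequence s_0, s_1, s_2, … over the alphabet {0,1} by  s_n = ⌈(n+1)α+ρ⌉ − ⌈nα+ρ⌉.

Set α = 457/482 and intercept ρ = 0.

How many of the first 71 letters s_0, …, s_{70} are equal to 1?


68

#1s = Σ_{n=0}^{70} s_n = Σ_{n=0}^{70} (⌈(n+1)α+ρ⌉ − ⌈nα+ρ⌉)
the sum telescopes: every ⌈nα+ρ⌉ with 0 < n < 71 appears once with + and once with −, leaving ⌈71α+ρ⌉ − ⌈0·α+ρ⌉
71α + ρ = (71·457) / 482 = 32447/482
ρ = 0/482
⌈32447/482⌉ = 68,  ⌈0/482⌉ = 0
#1s = 68 − 0 = 68


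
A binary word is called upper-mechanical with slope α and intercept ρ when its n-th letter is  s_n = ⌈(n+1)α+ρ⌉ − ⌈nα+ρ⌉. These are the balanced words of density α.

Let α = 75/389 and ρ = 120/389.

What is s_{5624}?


0

(n+1)α + ρ = (5625·75 + 120) / 389 = 421995/389
nα + ρ     = (5624·75 + 120) / 389 = 421920/389
⌈421995/389⌉ = 1085,  ⌈421920/389⌉ = 1085
s_{5624} = 1085 − 1085 = 0


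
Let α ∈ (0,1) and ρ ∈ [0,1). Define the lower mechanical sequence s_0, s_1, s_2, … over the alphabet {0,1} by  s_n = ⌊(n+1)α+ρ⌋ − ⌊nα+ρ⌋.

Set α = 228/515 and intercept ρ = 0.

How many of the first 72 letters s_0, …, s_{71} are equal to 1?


31

#1s = Σ_{n=0}^{71} s_n = Σ_{n=0}^{71} (⌊(n+1)α+ρ⌋ − ⌊nα+ρ⌋)
the sum telescopes: every ⌊nα+ρ⌋ with 0 < n < 72 appears once with + and once with −, leaving ⌊72α+ρ⌋ − ⌊0·α+ρ⌋
72α + ρ = (72·228) / 515 = 16416/515
ρ = 0/515
⌊16416/515⌋ = 31,  ⌊0/515⌋ = 0
#1s = 31 − 0 = 31


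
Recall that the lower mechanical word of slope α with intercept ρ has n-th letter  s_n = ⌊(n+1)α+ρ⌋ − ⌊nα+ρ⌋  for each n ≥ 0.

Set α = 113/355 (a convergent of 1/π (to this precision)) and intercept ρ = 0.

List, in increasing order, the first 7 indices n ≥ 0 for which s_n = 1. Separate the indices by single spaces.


3 6 9 12 15 18 21

n=0: ⌊113/355⌋−⌊0/355⌋ = 0−0 = 0
n=1: ⌊226/355⌋−⌊113/355⌋ = 0−0 = 0
n=2: ⌊339/355⌋−⌊226/355⌋ = 0−0 = 0
n=3: ⌊452/355⌋−⌊339/355⌋ = 1−0 = 1  ← one
n=4: ⌊565/355⌋−⌊452/355⌋ = 1−1 = 0
n=5: ⌊678/355⌋−⌊565/355⌋ = 1−1 = 0
n=6: ⌊791/355⌋−⌊678/355⌋ = 2−1 = 1  ← one
n=7: ⌊904/355⌋−⌊791/355⌋ = 2−2 = 0
n=8: ⌊1017/355⌋−⌊904/355⌋ = 2−2 = 0
n=9: ⌊1130/355⌋−⌊1017/355⌋ = 3−2 = 1  ← one
n=10: ⌊1243/355⌋−⌊1130/355⌋ = 3−3 = 0
n=11: ⌊1356/355⌋−⌊1243/355⌋ = 3−3 = 0
n=12: ⌊1469/355⌋−⌊1356/355⌋ = 4−3 = 1  ← one
n=13: ⌊1582/355⌋−⌊1469/355⌋ = 4−4 = 0
n=14: ⌊1695/355⌋−⌊1582/355⌋ = 4−4 = 0
n=15: ⌊1808/355⌋−⌊1695/355⌋ = 5−4 = 1  ← one
n=16: ⌊1921/355⌋−⌊1808/355⌋ = 5−5 = 0
n=17: ⌊2034/355⌋−⌊1921/355⌋ = 5−5 = 0
n=18: ⌊2147/355⌋−⌊2034/355⌋ = 6−5 = 1  ← one
n=19: ⌊2260/355⌋−⌊2147/355⌋ = 6−6 = 0
n=20: ⌊2373/355⌋−⌊2260/355⌋ = 6−6 = 0
n=21: ⌊2486/355⌋−⌊2373/355⌋ = 7−6 = 1  ← one
positions of the first 7 ones: 3 6 9 12 15 18 21


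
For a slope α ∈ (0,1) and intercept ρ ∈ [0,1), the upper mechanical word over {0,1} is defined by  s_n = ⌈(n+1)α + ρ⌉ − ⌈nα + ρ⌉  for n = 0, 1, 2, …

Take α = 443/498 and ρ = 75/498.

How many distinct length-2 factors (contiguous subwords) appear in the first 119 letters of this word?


3

t_n = ⌈(n·443+75)/498⌉ for n = 0 … 119:
  n=0…9: ⌈75/498⌉=1 ⌈518/498⌉=2 ⌈961/498⌉=2 ⌈1404/498⌉=3 ⌈1847/498⌉=4 ⌈2290/498⌉=5 ⌈2733/498⌉=6 ⌈3176/498⌉=7 ⌈3619/498⌉=8 ⌈4062/498⌉=9
  n=10…19: ⌈4505/498⌉=10 ⌈4948/498⌉=10 ⌈5391/498⌉=11 ⌈5834/498⌉=12 ⌈6277/498⌉=13 ⌈6720/498⌉=14 ⌈7163/498⌉=15 ⌈7606/498⌉=16 ⌈8049/498⌉=17 ⌈8492/498⌉=18
  n=20…29: ⌈8935/498⌉=18 ⌈9378/498⌉=19 ⌈9821/498⌉=20 ⌈10264/498⌉=21 ⌈10707/498⌉=22 ⌈11150/498⌉=23 ⌈11593/498⌉=24 ⌈12036/498⌉=25 ⌈12479/498⌉=26 ⌈12922/498⌉=26
  n=30…39: ⌈13365/498⌉=27 ⌈13808/498⌉=28 ⌈14251/498⌉=29 ⌈14694/498⌉=30 ⌈15137/498⌉=31 ⌈15580/498⌉=32 ⌈16023/498⌉=33 ⌈16466/498⌉=34 ⌈16909/498⌉=34 ⌈17352/498⌉=35
  n=40…49: ⌈17795/498⌉=36 ⌈18238/498⌉=37 ⌈18681/498⌉=38 ⌈19124/498⌉=39 ⌈19567/498⌉=40 ⌈20010/498⌉=41 ⌈20453/498⌉=42 ⌈20896/498⌉=42 ⌈21339/498⌉=43 ⌈21782/498⌉=44
  n=50…59: ⌈22225/498⌉=45 ⌈22668/498⌉=46 ⌈23111/498⌉=47 ⌈23554/498⌉=48 ⌈23997/498⌉=49 ⌈24440/498⌉=50 ⌈24883/498⌉=50 ⌈25326/498⌉=51 ⌈25769/498⌉=52 ⌈26212/498⌉=53
  n=60…69: ⌈26655/498⌉=54 ⌈27098/498⌉=55 ⌈27541/498⌉=56 ⌈27984/498⌉=57 ⌈28427/498⌉=58 ⌈28870/498⌉=58 ⌈29313/498⌉=59 ⌈29756/498⌉=60 ⌈30199/498⌉=61 ⌈30642/498⌉=62
  n=70…79: ⌈31085/498⌉=63 ⌈31528/498⌉=64 ⌈31971/498⌉=65 ⌈32414/498⌉=66 ⌈32857/498⌉=66 ⌈33300/498⌉=67 ⌈33743/498⌉=68 ⌈34186/498⌉=69 ⌈34629/498⌉=70 ⌈35072/498⌉=71
  n=80…89: ⌈35515/498⌉=72 ⌈35958/498⌉=73 ⌈36401/498⌉=74 ⌈36844/498⌉=74 ⌈37287/498⌉=75 ⌈37730/498⌉=76 ⌈38173/498⌉=77 ⌈38616/498⌉=78 ⌈39059/498⌉=79 ⌈39502/498⌉=80
  n=90…99: ⌈39945/498⌉=81 ⌈40388/498⌉=82 ⌈40831/498⌉=82 ⌈41274/498⌉=83 ⌈41717/498⌉=84 ⌈42160/498⌉=85 ⌈42603/498⌉=86 ⌈43046/498⌉=87 ⌈43489/498⌉=88 ⌈43932/498⌉=89
  n=100…109: ⌈44375/498⌉=90 ⌈44818/498⌉=90 ⌈45261/498⌉=91 ⌈45704/498⌉=92 ⌈46147/498⌉=93 ⌈46590/498⌉=94 ⌈47033/498⌉=95 ⌈47476/498⌉=96 ⌈47919/498⌉=97 ⌈48362/498⌉=98
  n=110…119: ⌈48805/498⌉=99 ⌈49248/498⌉=99 ⌈49691/498⌉=100 ⌈50134/498⌉=101 ⌈50577/498⌉=102 ⌈51020/498⌉=103 ⌈51463/498⌉=104 ⌈51906/498⌉=105 ⌈52349/498⌉=106 ⌈52792/498⌉=107
s_n = t_(n+1) − t_n for n = 0 … 118 gives
prefix = 10111111110111111110111111110111111110111111110111111110111111110111111110111111110111111110111111110111111111011111111
slide a length-2 window over [0..1] … [117..118] (118 windows); first occurrence of each distinct factor:
  [  0..  1] 10
  [  1..  2] 01
  [  2..  3] 11
  (the other 115 windows repeat one of these)
distinct factors: {01, 10, 11}
count = 3  (Sturmian bound for length 2 is 3)


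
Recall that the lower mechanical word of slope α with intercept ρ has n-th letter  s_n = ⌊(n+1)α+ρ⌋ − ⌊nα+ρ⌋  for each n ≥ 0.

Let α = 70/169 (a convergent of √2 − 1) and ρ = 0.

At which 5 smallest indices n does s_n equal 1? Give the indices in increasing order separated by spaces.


2 4 7 9 12

n=0: ⌊70/169⌋−⌊0/169⌋ = 0−0 = 0
n=1: ⌊140/169⌋−⌊70/169⌋ = 0−0 = 0
n=2: ⌊210/169⌋−⌊140/169⌋ = 1−0 = 1  ← one
n=3: ⌊280/169⌋−⌊210/169⌋ = 1−1 = 0
n=4: ⌊350/169⌋−⌊280/169⌋ = 2−1 = 1  ← one
n=5: ⌊420/169⌋−⌊350/169⌋ = 2−2 = 0
n=6: ⌊490/169⌋−⌊420/169⌋ = 2−2 = 0
n=7: ⌊560/169⌋−⌊490/169⌋ = 3−2 = 1  ← one
n=8: ⌊630/169⌋−⌊560/169⌋ = 3−3 = 0
n=9: ⌊700/169⌋−⌊630/169⌋ = 4−3 = 1  ← one
n=10: ⌊770/169⌋−⌊700/169⌋ = 4−4 = 0
n=11: ⌊840/169⌋−⌊770/169⌋ = 4−4 = 0
n=12: ⌊910/169⌋−⌊840/169⌋ = 5−4 = 1  ← one
positions of the first 5 ones: 2 4 7 9 12


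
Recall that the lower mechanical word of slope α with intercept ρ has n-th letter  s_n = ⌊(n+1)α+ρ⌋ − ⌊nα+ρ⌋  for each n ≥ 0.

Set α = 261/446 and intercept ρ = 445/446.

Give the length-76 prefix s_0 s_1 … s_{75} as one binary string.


n=0: ⌊(1·261+445)/446⌋ − ⌊(0·261+445)/446⌋ = ⌊706/446⌋ − ⌊445/446⌋ = 1 − 0 = 1
n=1: ⌊(2·261+445)/446⌋ − ⌊(1·261+445)/446⌋ = ⌊967/446⌋ − ⌊706/446⌋ = 2 − 1 = 1
n=2: ⌊(3·261+445)/446⌋ − ⌊(2·261+445)/446⌋ = ⌊1228/446⌋ − ⌊967/446⌋ = 2 − 2 = 0
n=3: ⌊(4·261+445)/446⌋ − ⌊(3·261+445)/446⌋ = ⌊1489/446⌋ − ⌊1228/446⌋ = 3 − 2 = 1
n=4: ⌊(5·261+445)/446⌋ − ⌊(4·261+445)/446⌋ = ⌊1750/446⌋ − ⌊1489/446⌋ = 3 − 3 = 0
n=5: ⌊(6·261+445)/446⌋ − ⌊(5·261+445)/446⌋ = ⌊2011/446⌋ − ⌊1750/446⌋ = 4 − 3 = 1
n=6: ⌊(7·261+445)/446⌋ − ⌊(6·261+445)/446⌋ = ⌊2272/446⌋ − ⌊2011/446⌋ = 5 − 4 = 1
n=7: ⌊(8·261+445)/446⌋ − ⌊(7·261+445)/446⌋ = ⌊2533/446⌋ − ⌊2272/446⌋ = 5 − 5 = 0
n=8: ⌊(9·261+445)/446⌋ − ⌊(8·261+445)/446⌋ = ⌊2794/446⌋ − ⌊2533/446⌋ = 6 − 5 = 1
n=9: ⌊(10·261+445)/446⌋ − ⌊(9·261+445)/446⌋ = ⌊3055/446⌋ − ⌊2794/446⌋ = 6 − 6 = 0
n=10: ⌊(11·261+445)/446⌋ − ⌊(10·261+445)/446⌋ = ⌊3316/446⌋ − ⌊3055/446⌋ = 7 − 6 = 1
n=11: ⌊(12·261+445)/446⌋ − ⌊(11·261+445)/446⌋ = ⌊3577/446⌋ − ⌊3316/446⌋ = 8 − 7 = 1
n=12: ⌊(13·261+445)/446⌋ − ⌊(12·261+445)/446⌋ = ⌊3838/446⌋ − ⌊3577/446⌋ = 8 − 8 = 0
n=13: ⌊(14·261+445)/446⌋ − ⌊(13·261+445)/446⌋ = ⌊4099/446⌋ − ⌊3838/446⌋ = 9 − 8 = 1
n=14: ⌊(15·261+445)/446⌋ − ⌊(14·261+445)/446⌋ = ⌊4360/446⌋ − ⌊4099/446⌋ = 9 − 9 = 0
n=15: ⌊(16·261+445)/446⌋ − ⌊(15·261+445)/446⌋ = ⌊4621/446⌋ − ⌊4360/446⌋ = 10 − 9 = 1
n=16: ⌊(17·261+445)/446⌋ − ⌊(16·261+445)/446⌋ = ⌊4882/446⌋ − ⌊4621/446⌋ = 10 − 10 = 0
n=17: ⌊(18·261+445)/446⌋ − ⌊(17·261+445)/446⌋ = ⌊5143/446⌋ − ⌊4882/446⌋ = 11 − 10 = 1
n=18: ⌊(19·261+445)/446⌋ − ⌊(18·261+445)/446⌋ = ⌊5404/446⌋ − ⌊5143/446⌋ = 12 − 11 = 1
n=19: ⌊(20·261+445)/446⌋ − ⌊(19·261+445)/446⌋ = ⌊5665/446⌋ − ⌊5404/446⌋ = 12 − 12 = 0
n=20: ⌊(21·261+445)/446⌋ − ⌊(20·261+445)/446⌋ = ⌊5926/446⌋ − ⌊5665/446⌋ = 13 − 12 = 1
n=21: ⌊(22·261+445)/446⌋ − ⌊(21·261+445)/446⌋ = ⌊6187/446⌋ − ⌊5926/446⌋ = 13 − 13 = 0
n=22: ⌊(23·261+445)/446⌋ − ⌊(22·261+445)/446⌋ = ⌊6448/446⌋ − ⌊6187/446⌋ = 14 − 13 = 1
n=23: ⌊(24·261+445)/446⌋ − ⌊(23·261+445)/446⌋ = ⌊6709/446⌋ − ⌊6448/446⌋ = 15 − 14 = 1
n=24: ⌊(25·261+445)/446⌋ − ⌊(24·261+445)/446⌋ = ⌊6970/446⌋ − ⌊6709/446⌋ = 15 − 15 = 0
n=25: ⌊(26·261+445)/446⌋ − ⌊(25·261+445)/446⌋ = ⌊7231/446⌋ − ⌊6970/446⌋ = 16 − 15 = 1
n=26: ⌊(27·261+445)/446⌋ − ⌊(26·261+445)/446⌋ = ⌊7492/446⌋ − ⌊7231/446⌋ = 16 − 16 = 0
n=27: ⌊(28·261+445)/446⌋ − ⌊(27·261+445)/446⌋ = ⌊7753/446⌋ − ⌊7492/446⌋ = 17 − 16 = 1
n=28: ⌊(29·261+445)/446⌋ − ⌊(28·261+445)/446⌋ = ⌊8014/446⌋ − ⌊7753/446⌋ = 17 − 17 = 0
n=29: ⌊(30·261+445)/446⌋ − ⌊(29·261+445)/446⌋ = ⌊8275/446⌋ − ⌊8014/446⌋ = 18 − 17 = 1
n=30: ⌊(31·261+445)/446⌋ − ⌊(30·261+445)/446⌋ = ⌊8536/446⌋ − ⌊8275/446⌋ = 19 − 18 = 1
n=31: ⌊(32·261+445)/446⌋ − ⌊(31·261+445)/446⌋ = ⌊8797/446⌋ − ⌊8536/446⌋ = 19 − 19 = 0
n=32: ⌊(33·261+445)/446⌋ − ⌊(32·261+445)/446⌋ = ⌊9058/446⌋ − ⌊8797/446⌋ = 20 − 19 = 1
n=33: ⌊(34·261+445)/446⌋ − ⌊(33·261+445)/446⌋ = ⌊9319/446⌋ − ⌊9058/446⌋ = 20 − 20 = 0
n=34: ⌊(35·261+445)/446⌋ − ⌊(34·261+445)/446⌋ = ⌊9580/446⌋ − ⌊9319/446⌋ = 21 − 20 = 1
n=35: ⌊(36·261+445)/446⌋ − ⌊(35·261+445)/446⌋ = ⌊9841/446⌋ − ⌊9580/446⌋ = 22 − 21 = 1
n=36: ⌊(37·261+445)/446⌋ − ⌊(36·261+445)/446⌋ = ⌊10102/446⌋ − ⌊9841/446⌋ = 22 − 22 = 0
n=37: ⌊(38·261+445)/446⌋ − ⌊(37·261+445)/446⌋ = ⌊10363/446⌋ − ⌊10102/446⌋ = 23 − 22 = 1
n=38: ⌊(39·261+445)/446⌋ − ⌊(38·261+445)/446⌋ = ⌊10624/446⌋ − ⌊10363/446⌋ = 23 − 23 = 0
n=39: ⌊(40·261+445)/446⌋ − ⌊(39·261+445)/446⌋ = ⌊10885/446⌋ − ⌊10624/446⌋ = 24 − 23 = 1
n=40: ⌊(41·261+445)/446⌋ − ⌊(40·261+445)/446⌋ = ⌊11146/446⌋ − ⌊10885/446⌋ = 24 − 24 = 0
n=41: ⌊(42·261+445)/446⌋ − ⌊(41·261+445)/446⌋ = ⌊11407/446⌋ − ⌊11146/446⌋ = 25 − 24 = 1
n=42: ⌊(43·261+445)/446⌋ − ⌊(42·261+445)/446⌋ = ⌊11668/446⌋ − ⌊11407/446⌋ = 26 − 25 = 1
n=43: ⌊(44·261+445)/446⌋ − ⌊(43·261+445)/446⌋ = ⌊11929/446⌋ − ⌊11668/446⌋ = 26 − 26 = 0
n=44: ⌊(45·261+445)/446⌋ − ⌊(44·261+445)/446⌋ = ⌊12190/446⌋ − ⌊11929/446⌋ = 27 − 26 = 1
n=45: ⌊(46·261+445)/446⌋ − ⌊(45·261+445)/446⌋ = ⌊12451/446⌋ − ⌊12190/446⌋ = 27 − 27 = 0
n=46: ⌊(47·261+445)/446⌋ − ⌊(46·261+445)/446⌋ = ⌊12712/446⌋ − ⌊12451/446⌋ = 28 − 27 = 1
n=47: ⌊(48·261+445)/446⌋ − ⌊(47·261+445)/446⌋ = ⌊12973/446⌋ − ⌊12712/446⌋ = 29 − 28 = 1
n=48: ⌊(49·261+445)/446⌋ − ⌊(48·261+445)/446⌋ = ⌊13234/446⌋ − ⌊12973/446⌋ = 29 − 29 = 0
n=49: ⌊(50·261+445)/446⌋ − ⌊(49·261+445)/446⌋ = ⌊13495/446⌋ − ⌊13234/446⌋ = 30 − 29 = 1
n=50: ⌊(51·261+445)/446⌋ − ⌊(50·261+445)/446⌋ = ⌊13756/446⌋ − ⌊13495/446⌋ = 30 − 30 = 0
n=51: ⌊(52·261+445)/446⌋ − ⌊(51·261+445)/446⌋ = ⌊14017/446⌋ − ⌊13756/446⌋ = 31 − 30 = 1
n=52: ⌊(53·261+445)/446⌋ − ⌊(52·261+445)/446⌋ = ⌊14278/446⌋ − ⌊14017/446⌋ = 32 − 31 = 1
n=53: ⌊(54·261+445)/446⌋ − ⌊(53·261+445)/446⌋ = ⌊14539/446⌋ − ⌊14278/446⌋ = 32 − 32 = 0
n=54: ⌊(55·261+445)/446⌋ − ⌊(54·261+445)/446⌋ = ⌊14800/446⌋ − ⌊14539/446⌋ = 33 − 32 = 1
n=55: ⌊(56·261+445)/446⌋ − ⌊(55·261+445)/446⌋ = ⌊15061/446⌋ − ⌊14800/446⌋ = 33 − 33 = 0
n=56: ⌊(57·261+445)/446⌋ − ⌊(56·261+445)/446⌋ = ⌊15322/446⌋ − ⌊15061/446⌋ = 34 − 33 = 1
n=57: ⌊(58·261+445)/446⌋ − ⌊(57·261+445)/446⌋ = ⌊15583/446⌋ − ⌊15322/446⌋ = 34 − 34 = 0
n=58: ⌊(59·261+445)/446⌋ − ⌊(58·261+445)/446⌋ = ⌊15844/446⌋ − ⌊15583/446⌋ = 35 − 34 = 1
n=59: ⌊(60·261+445)/446⌋ − ⌊(59·261+445)/446⌋ = ⌊16105/446⌋ − ⌊15844/446⌋ = 36 − 35 = 1
n=60: ⌊(61·261+445)/446⌋ − ⌊(60·261+445)/446⌋ = ⌊16366/446⌋ − ⌊16105/446⌋ = 36 − 36 = 0
n=61: ⌊(62·261+445)/446⌋ − ⌊(61·261+445)/446⌋ = ⌊16627/446⌋ − ⌊16366/446⌋ = 37 − 36 = 1
n=62: ⌊(63·261+445)/446⌋ − ⌊(62·261+445)/446⌋ = ⌊16888/446⌋ − ⌊16627/446⌋ = 37 − 37 = 0
n=63: ⌊(64·261+445)/446⌋ − ⌊(63·261+445)/446⌋ = ⌊17149/446⌋ − ⌊16888/446⌋ = 38 − 37 = 1
n=64: ⌊(65·261+445)/446⌋ − ⌊(64·261+445)/446⌋ = ⌊17410/446⌋ − ⌊17149/446⌋ = 39 − 38 = 1
n=65: ⌊(66·261+445)/446⌋ − ⌊(65·261+445)/446⌋ = ⌊17671/446⌋ − ⌊17410/446⌋ = 39 − 39 = 0
n=66: ⌊(67·261+445)/446⌋ − ⌊(66·261+445)/446⌋ = ⌊17932/446⌋ − ⌊17671/446⌋ = 40 − 39 = 1
n=67: ⌊(68·261+445)/446⌋ − ⌊(67·261+445)/446⌋ = ⌊18193/446⌋ − ⌊17932/446⌋ = 40 − 40 = 0
n=68: ⌊(69·261+445)/446⌋ − ⌊(68·261+445)/446⌋ = ⌊18454/446⌋ − ⌊18193/446⌋ = 41 − 40 = 1
n=69: ⌊(70·261+445)/446⌋ − ⌊(69·261+445)/446⌋ = ⌊18715/446⌋ − ⌊18454/446⌋ = 41 − 41 = 0
n=70: ⌊(71·261+445)/446⌋ − ⌊(70·261+445)/446⌋ = ⌊18976/446⌋ − ⌊18715/446⌋ = 42 − 41 = 1
n=71: ⌊(72·261+445)/446⌋ − ⌊(71·261+445)/446⌋ = ⌊19237/446⌋ − ⌊18976/446⌋ = 43 − 42 = 1
n=72: ⌊(73·261+445)/446⌋ − ⌊(72·261+445)/446⌋ = ⌊19498/446⌋ − ⌊19237/446⌋ = 43 − 43 = 0
n=73: ⌊(74·261+445)/446⌋ − ⌊(73·261+445)/446⌋ = ⌊19759/446⌋ − ⌊19498/446⌋ = 44 − 43 = 1
n=74: ⌊(75·261+445)/446⌋ − ⌊(74·261+445)/446⌋ = ⌊20020/446⌋ − ⌊19759/446⌋ = 44 − 44 = 0
n=75: ⌊(76·261+445)/446⌋ − ⌊(75·261+445)/446⌋ = ⌊20281/446⌋ − ⌊20020/446⌋ = 45 − 44 = 1

1101011010110101011010110101011010110101011010110101101010110101101010110101


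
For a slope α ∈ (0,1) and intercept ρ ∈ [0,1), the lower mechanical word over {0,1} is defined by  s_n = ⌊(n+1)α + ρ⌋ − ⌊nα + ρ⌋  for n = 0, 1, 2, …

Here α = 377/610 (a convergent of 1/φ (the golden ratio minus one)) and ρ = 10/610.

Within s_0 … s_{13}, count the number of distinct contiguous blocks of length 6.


t_n = ⌊(n·377+10)/610⌋ for n = 0 … 14:
  n=0…9: ⌊10/610⌋=0 ⌊387/610⌋=0 ⌊764/610⌋=1 ⌊1141/610⌋=1 ⌊1518/610⌋=2 ⌊1895/610⌋=3 ⌊2272/610⌋=3 ⌊2649/610⌋=4 ⌊3026/610⌋=4 ⌊3403/610⌋=5
  n=10…14: ⌊3780/610⌋=6 ⌊4157/610⌋=6 ⌊4534/610⌋=7 ⌊4911/610⌋=8 ⌊5288/610⌋=8
s_n = t_(n+1) − t_n for n = 0 … 13 gives
prefix = 01011010110110
slide a length-6 window over [0..5] … [8..13] (9 windows); first occurrence of each distinct factor:
  [  0..  5] 010110
  [  1..  6] 101101
  [  2..  7] 011010
  [  3..  8] 110101
  [  4..  9] 101011
  [  7.. 12] 011011
  [  8.. 13] 110110
  (the other 2 windows repeat one of these)
distinct factors: {010110, 011010, 011011, 101011, 101101, 110101, 110110}
count = 7  (Sturmian bound for length 6 is 7)

7


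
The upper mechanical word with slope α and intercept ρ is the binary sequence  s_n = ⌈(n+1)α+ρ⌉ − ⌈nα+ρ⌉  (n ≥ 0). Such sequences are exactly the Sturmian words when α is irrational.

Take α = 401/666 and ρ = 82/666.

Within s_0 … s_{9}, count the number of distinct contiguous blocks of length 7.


t_n = ⌈(n·401+82)/666⌉ for n = 0 … 10:
  n=0…9: ⌈82/666⌉=1 ⌈483/666⌉=1 ⌈884/666⌉=2 ⌈1285/666⌉=2 ⌈1686/666⌉=3 ⌈2087/666⌉=4 ⌈2488/666⌉=4 ⌈2889/666⌉=5 ⌈3290/666⌉=5 ⌈3691/666⌉=6
  n=10: ⌈4092/666⌉=7
s_n = t_(n+1) − t_n for n = 0 … 9 gives
prefix = 0101101011
slide a length-7 window over [0..6] … [3..9] (4 windows); first occurrence of each distinct factor:
  [  0..  6] 0101101
  [  1..  7] 1011010
  [  2..  8] 0110101
  [  3..  9] 1101011
distinct factors: {0101101, 0110101, 1011010, 1101011}
count = 4  (Sturmian bound for length 7 is 8)

4


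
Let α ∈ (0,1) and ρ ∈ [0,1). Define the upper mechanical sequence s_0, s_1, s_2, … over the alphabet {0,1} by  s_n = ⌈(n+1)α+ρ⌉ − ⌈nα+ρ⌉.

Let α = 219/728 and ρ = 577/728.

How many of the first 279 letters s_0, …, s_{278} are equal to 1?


84

#1s = Σ_{n=0}^{278} s_n = Σ_{n=0}^{278} (⌈(n+1)α+ρ⌉ − ⌈nα+ρ⌉)
the sum telescopes: every ⌈nα+ρ⌉ with 0 < n < 279 appears once with + and once with −, leaving ⌈279α+ρ⌉ − ⌈0·α+ρ⌉
279α + ρ = (279·219 + 577) / 728 = 61678/728
ρ = 577/728
⌈61678/728⌉ = 85,  ⌈577/728⌉ = 1
#1s = 85 − 1 = 84


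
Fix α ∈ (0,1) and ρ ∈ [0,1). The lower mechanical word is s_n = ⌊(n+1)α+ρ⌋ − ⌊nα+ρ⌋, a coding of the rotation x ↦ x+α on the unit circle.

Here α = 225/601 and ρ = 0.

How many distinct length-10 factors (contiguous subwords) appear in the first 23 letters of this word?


t_n = ⌊(n·225)/601⌋ for n = 0 … 23:
  n=0…9: ⌊0/601⌋=0 ⌊225/601⌋=0 ⌊450/601⌋=0 ⌊675/601⌋=1 ⌊900/601⌋=1 ⌊1125/601⌋=1 ⌊1350/601⌋=2 ⌊1575/601⌋=2 ⌊1800/601⌋=2 ⌊2025/601⌋=3
  n=10…19: ⌊2250/601⌋=3 ⌊2475/601⌋=4 ⌊2700/601⌋=4 ⌊2925/601⌋=4 ⌊3150/601⌋=5 ⌊3375/601⌋=5 ⌊3600/601⌋=5 ⌊3825/601⌋=6 ⌊4050/601⌋=6 ⌊4275/601⌋=7
  n=20…23: ⌊4500/601⌋=7 ⌊4725/601⌋=7 ⌊4950/601⌋=8 ⌊5175/601⌋=8
s_n = t_(n+1) − t_n for n = 0 … 22 gives
prefix = 00100100101001001010010
slide a length-10 window over [0..9] … [13..22] (14 windows); first occurrence of each distinct factor:
  [  0..  9] 0010010010
  [  1.. 10] 0100100101
  [  2.. 11] 1001001010
  [  3.. 12] 0010010100
  [  4.. 13] 0100101001
  [  5.. 14] 1001010010
  [  6.. 15] 0010100100
  [  7.. 16] 0101001001
  [  8.. 17] 1010010010
  (the other 5 windows repeat one of these)
distinct factors: {0010010010, 0010010100, 0010100100, 0100100101, 0100101001, 0101001001, 1001001010, 1001010010, 1010010010}
count = 9  (Sturmian bound for length 10 is 11)

9


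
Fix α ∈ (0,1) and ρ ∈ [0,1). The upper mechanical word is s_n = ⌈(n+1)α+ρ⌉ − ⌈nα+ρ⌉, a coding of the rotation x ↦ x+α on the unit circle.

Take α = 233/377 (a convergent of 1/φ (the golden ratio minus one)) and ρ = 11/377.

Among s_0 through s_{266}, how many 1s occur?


165

#1s = Σ_{n=0}^{266} s_n = Σ_{n=0}^{266} (⌈(n+1)α+ρ⌉ − ⌈nα+ρ⌉)
the sum telescopes: every ⌈nα+ρ⌉ with 0 < n < 267 appears once with + and once with −, leaving ⌈267α+ρ⌉ − ⌈0·α+ρ⌉
267α + ρ = (267·233 + 11) / 377 = 62222/377
ρ = 11/377
⌈62222/377⌉ = 166,  ⌈11/377⌉ = 1
#1s = 166 − 1 = 165


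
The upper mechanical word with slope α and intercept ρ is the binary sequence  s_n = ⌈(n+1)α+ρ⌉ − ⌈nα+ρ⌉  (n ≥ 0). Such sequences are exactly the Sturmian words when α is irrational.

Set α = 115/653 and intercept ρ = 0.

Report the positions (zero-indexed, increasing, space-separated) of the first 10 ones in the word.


n=0: ⌈115/653⌉−⌈0/653⌉ = 1−0 = 1  ← one
n=1: ⌈230/653⌉−⌈115/653⌉ = 1−1 = 0
n=2: ⌈345/653⌉−⌈230/653⌉ = 1−1 = 0
n=3: ⌈460/653⌉−⌈345/653⌉ = 1−1 = 0
n=4: ⌈575/653⌉−⌈460/653⌉ = 1−1 = 0
n=5: ⌈690/653⌉−⌈575/653⌉ = 2−1 = 1  ← one
n=6: ⌈805/653⌉−⌈690/653⌉ = 2−2 = 0
n=7: ⌈920/653⌉−⌈805/653⌉ = 2−2 = 0
n=8: ⌈1035/653⌉−⌈920/653⌉ = 2−2 = 0
n=9: ⌈1150/653⌉−⌈1035/653⌉ = 2−2 = 0
n=10: ⌈1265/653⌉−⌈1150/653⌉ = 2−2 = 0
n=11: ⌈1380/653⌉−⌈1265/653⌉ = 3−2 = 1  ← one
n=12: ⌈1495/653⌉−⌈1380/653⌉ = 3−3 = 0
n=13: ⌈1610/653⌉−⌈1495/653⌉ = 3−3 = 0
n=14: ⌈1725/653⌉−⌈1610/653⌉ = 3−3 = 0
n=15: ⌈1840/653⌉−⌈1725/653⌉ = 3−3 = 0
n=16: ⌈1955/653⌉−⌈1840/653⌉ = 3−3 = 0
n=17: ⌈2070/653⌉−⌈1955/653⌉ = 4−3 = 1  ← one
n=18: ⌈2185/653⌉−⌈2070/653⌉ = 4−4 = 0
n=19: ⌈2300/653⌉−⌈2185/653⌉ = 4−4 = 0
n=20: ⌈2415/653⌉−⌈2300/653⌉ = 4−4 = 0
n=21: ⌈2530/653⌉−⌈2415/653⌉ = 4−4 = 0
n=22: ⌈2645/653⌉−⌈2530/653⌉ = 5−4 = 1  ← one
n=23: ⌈2760/653⌉−⌈2645/653⌉ = 5−5 = 0
n=24: ⌈2875/653⌉−⌈2760/653⌉ = 5−5 = 0
n=25: ⌈2990/653⌉−⌈2875/653⌉ = 5−5 = 0
n=26: ⌈3105/653⌉−⌈2990/653⌉ = 5−5 = 0
n=27: ⌈3220/653⌉−⌈3105/653⌉ = 5−5 = 0
n=28: ⌈3335/653⌉−⌈3220/653⌉ = 6−5 = 1  ← one
n=29: ⌈3450/653⌉−⌈3335/653⌉ = 6−6 = 0
n=30: ⌈3565/653⌉−⌈3450/653⌉ = 6−6 = 0
n=31: ⌈3680/653⌉−⌈3565/653⌉ = 6−6 = 0
n=32: ⌈3795/653⌉−⌈3680/653⌉ = 6−6 = 0
n=33: ⌈3910/653⌉−⌈3795/653⌉ = 6−6 = 0
n=34: ⌈4025/653⌉−⌈3910/653⌉ = 7−6 = 1  ← one
n=35: ⌈4140/653⌉−⌈4025/653⌉ = 7−7 = 0
n=36: ⌈4255/653⌉−⌈4140/653⌉ = 7−7 = 0
n=37: ⌈4370/653⌉−⌈4255/653⌉ = 7−7 = 0
n=38: ⌈4485/653⌉−⌈4370/653⌉ = 7−7 = 0
n=39: ⌈4600/653⌉−⌈4485/653⌉ = 8−7 = 1  ← one
n=40: ⌈4715/653⌉−⌈4600/653⌉ = 8−8 = 0
n=41: ⌈4830/653⌉−⌈4715/653⌉ = 8−8 = 0
n=42: ⌈4945/653⌉−⌈4830/653⌉ = 8−8 = 0
n=43: ⌈5060/653⌉−⌈4945/653⌉ = 8−8 = 0
n=44: ⌈5175/653⌉−⌈5060/653⌉ = 8−8 = 0
n=45: ⌈5290/653⌉−⌈5175/653⌉ = 9−8 = 1  ← one
n=46: ⌈5405/653⌉−⌈5290/653⌉ = 9−9 = 0
n=47: ⌈5520/653⌉−⌈5405/653⌉ = 9−9 = 0
n=48: ⌈5635/653⌉−⌈5520/653⌉ = 9−9 = 0
n=49: ⌈5750/653⌉−⌈5635/653⌉ = 9−9 = 0
n=50: ⌈5865/653⌉−⌈5750/653⌉ = 9−9 = 0
n=51: ⌈5980/653⌉−⌈5865/653⌉ = 10−9 = 1  ← one
positions of the first 10 ones: 0 5 11 17 22 28 34 39 45 51

0 5 11 17 22 28 34 39 45 51


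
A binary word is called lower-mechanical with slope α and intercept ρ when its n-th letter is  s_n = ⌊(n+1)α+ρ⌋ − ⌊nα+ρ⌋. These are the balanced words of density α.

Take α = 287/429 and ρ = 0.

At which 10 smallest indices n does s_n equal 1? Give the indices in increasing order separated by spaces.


n=0: ⌊287/429⌋−⌊0/429⌋ = 0−0 = 0
n=1: ⌊574/429⌋−⌊287/429⌋ = 1−0 = 1  ← one
n=2: ⌊861/429⌋−⌊574/429⌋ = 2−1 = 1  ← one
n=3: ⌊1148/429⌋−⌊861/429⌋ = 2−2 = 0
n=4: ⌊1435/429⌋−⌊1148/429⌋ = 3−2 = 1  ← one
n=5: ⌊1722/429⌋−⌊1435/429⌋ = 4−3 = 1  ← one
n=6: ⌊2009/429⌋−⌊1722/429⌋ = 4−4 = 0
n=7: ⌊2296/429⌋−⌊2009/429⌋ = 5−4 = 1  ← one
n=8: ⌊2583/429⌋−⌊2296/429⌋ = 6−5 = 1  ← one
n=9: ⌊2870/429⌋−⌊2583/429⌋ = 6−6 = 0
n=10: ⌊3157/429⌋−⌊2870/429⌋ = 7−6 = 1  ← one
n=11: ⌊3444/429⌋−⌊3157/429⌋ = 8−7 = 1  ← one
n=12: ⌊3731/429⌋−⌊3444/429⌋ = 8−8 = 0
n=13: ⌊4018/429⌋−⌊3731/429⌋ = 9−8 = 1  ← one
n=14: ⌊4305/429⌋−⌊4018/429⌋ = 10−9 = 1  ← one
positions of the first 10 ones: 1 2 4 5 7 8 10 11 13 14

1 2 4 5 7 8 10 11 13 14
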